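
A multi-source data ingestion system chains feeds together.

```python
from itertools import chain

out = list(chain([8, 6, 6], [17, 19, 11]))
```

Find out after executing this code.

Step 1: chain() concatenates iterables: [8, 6, 6] + [17, 19, 11].
Therefore out = [8, 6, 6, 17, 19, 11].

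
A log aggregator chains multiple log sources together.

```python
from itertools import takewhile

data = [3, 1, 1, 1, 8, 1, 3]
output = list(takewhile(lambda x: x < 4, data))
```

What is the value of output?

Step 1: takewhile stops at first element >= 4:
  3 < 4: take
  1 < 4: take
  1 < 4: take
  1 < 4: take
  8 >= 4: stop
Therefore output = [3, 1, 1, 1].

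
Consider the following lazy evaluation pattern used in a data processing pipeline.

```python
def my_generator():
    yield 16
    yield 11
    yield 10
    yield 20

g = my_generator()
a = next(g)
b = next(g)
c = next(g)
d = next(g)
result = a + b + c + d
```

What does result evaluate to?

Step 1: Create generator and consume all values:
  a = next(g) = 16
  b = next(g) = 11
  c = next(g) = 10
  d = next(g) = 20
Step 2: result = 16 + 11 + 10 + 20 = 57.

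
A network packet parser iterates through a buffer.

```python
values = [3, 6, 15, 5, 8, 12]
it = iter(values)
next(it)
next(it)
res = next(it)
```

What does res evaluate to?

Step 1: Create iterator over [3, 6, 15, 5, 8, 12].
Step 2: next() consumes 3.
Step 3: next() consumes 6.
Step 4: next() returns 15.
Therefore res = 15.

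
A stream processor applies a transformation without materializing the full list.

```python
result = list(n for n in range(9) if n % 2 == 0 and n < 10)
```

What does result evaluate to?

Step 1: Filter range(9) where n % 2 == 0 and n < 10:
  n=0: both conditions met, included
  n=1: excluded (1 % 2 != 0)
  n=2: both conditions met, included
  n=3: excluded (3 % 2 != 0)
  n=4: both conditions met, included
  n=5: excluded (5 % 2 != 0)
  n=6: both conditions met, included
  n=7: excluded (7 % 2 != 0)
  n=8: both conditions met, included
Therefore result = [0, 2, 4, 6, 8].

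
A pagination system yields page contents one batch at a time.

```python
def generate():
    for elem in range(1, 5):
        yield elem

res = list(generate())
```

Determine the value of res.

Step 1: The generator yields each value from range(1, 5).
Step 2: list() consumes all yields: [1, 2, 3, 4].
Therefore res = [1, 2, 3, 4].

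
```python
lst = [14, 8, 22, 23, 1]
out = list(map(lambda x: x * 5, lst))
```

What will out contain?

Step 1: Apply lambda x: x * 5 to each element:
  14 -> 70
  8 -> 40
  22 -> 110
  23 -> 115
  1 -> 5
Therefore out = [70, 40, 110, 115, 5].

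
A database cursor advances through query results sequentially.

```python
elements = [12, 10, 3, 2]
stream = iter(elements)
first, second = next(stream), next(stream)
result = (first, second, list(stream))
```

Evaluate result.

Step 1: Create iterator over [12, 10, 3, 2].
Step 2: first = 12, second = 10.
Step 3: Remaining elements: [3, 2].
Therefore result = (12, 10, [3, 2]).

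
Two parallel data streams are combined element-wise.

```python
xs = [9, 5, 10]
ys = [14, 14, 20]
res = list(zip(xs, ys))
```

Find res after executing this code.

Step 1: zip pairs elements at same index:
  Index 0: (9, 14)
  Index 1: (5, 14)
  Index 2: (10, 20)
Therefore res = [(9, 14), (5, 14), (10, 20)].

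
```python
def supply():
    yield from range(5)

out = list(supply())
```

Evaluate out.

Step 1: yield from delegates to the iterable, yielding each element.
Step 2: Collected values: [0, 1, 2, 3, 4].
Therefore out = [0, 1, 2, 3, 4].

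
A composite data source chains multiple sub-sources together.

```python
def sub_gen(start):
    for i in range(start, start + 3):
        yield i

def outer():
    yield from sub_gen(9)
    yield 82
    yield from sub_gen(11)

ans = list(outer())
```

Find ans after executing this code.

Step 1: outer() delegates to sub_gen(9):
  yield 9
  yield 10
  yield 11
Step 2: yield 82
Step 3: Delegates to sub_gen(11):
  yield 11
  yield 12
  yield 13
Therefore ans = [9, 10, 11, 82, 11, 12, 13].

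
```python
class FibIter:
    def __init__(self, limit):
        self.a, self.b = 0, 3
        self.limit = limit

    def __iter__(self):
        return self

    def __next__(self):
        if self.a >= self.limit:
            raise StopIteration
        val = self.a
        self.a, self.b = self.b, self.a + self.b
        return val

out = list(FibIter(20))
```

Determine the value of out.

Step 1: Fibonacci-like sequence (a=0, b=3) until >= 20:
  Yield 0, then a,b = 3,3
  Yield 3, then a,b = 3,6
  Yield 3, then a,b = 6,9
  Yield 6, then a,b = 9,15
  Yield 9, then a,b = 15,24
  Yield 15, then a,b = 24,39
Step 2: 24 >= 20, stop.
Therefore out = [0, 3, 3, 6, 9, 15].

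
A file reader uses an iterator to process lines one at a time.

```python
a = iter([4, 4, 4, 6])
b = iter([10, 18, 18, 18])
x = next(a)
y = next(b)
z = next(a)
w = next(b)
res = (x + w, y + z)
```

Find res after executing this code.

Step 1: a iterates [4, 4, 4, 6], b iterates [10, 18, 18, 18].
Step 2: x = next(a) = 4, y = next(b) = 10.
Step 3: z = next(a) = 4, w = next(b) = 18.
Step 4: res = (4 + 18, 10 + 4) = (22, 14).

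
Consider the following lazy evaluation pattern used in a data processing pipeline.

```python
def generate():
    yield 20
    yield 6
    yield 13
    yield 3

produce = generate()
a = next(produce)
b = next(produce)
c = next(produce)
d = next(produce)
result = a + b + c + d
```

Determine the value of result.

Step 1: Create generator and consume all values:
  a = next(produce) = 20
  b = next(produce) = 6
  c = next(produce) = 13
  d = next(produce) = 3
Step 2: result = 20 + 6 + 13 + 3 = 42.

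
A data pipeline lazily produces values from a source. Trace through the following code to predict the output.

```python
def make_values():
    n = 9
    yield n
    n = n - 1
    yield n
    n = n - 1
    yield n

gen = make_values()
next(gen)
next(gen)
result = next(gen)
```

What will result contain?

Step 1: Trace through generator execution:
  Yield 1: n starts at 9, yield 9
  Yield 2: n = 9 - 1 = 8, yield 8
  Yield 3: n = 8 - 1 = 7, yield 7
Step 2: First next() gets 9, second next() gets the second value, third next() yields 7.
Therefore result = 7.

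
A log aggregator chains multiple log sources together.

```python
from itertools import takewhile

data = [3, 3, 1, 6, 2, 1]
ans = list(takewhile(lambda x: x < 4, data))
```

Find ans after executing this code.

Step 1: takewhile stops at first element >= 4:
  3 < 4: take
  3 < 4: take
  1 < 4: take
  6 >= 4: stop
Therefore ans = [3, 3, 1].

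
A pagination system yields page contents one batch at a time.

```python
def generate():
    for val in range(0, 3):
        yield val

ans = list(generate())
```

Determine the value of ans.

Step 1: The generator yields each value from range(0, 3).
Step 2: list() consumes all yields: [0, 1, 2].
Therefore ans = [0, 1, 2].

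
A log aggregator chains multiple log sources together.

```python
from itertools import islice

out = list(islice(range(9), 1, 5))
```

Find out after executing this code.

Step 1: islice(range(9), 1, 5) takes elements at indices [1, 5).
Step 2: Elements: [1, 2, 3, 4].
Therefore out = [1, 2, 3, 4].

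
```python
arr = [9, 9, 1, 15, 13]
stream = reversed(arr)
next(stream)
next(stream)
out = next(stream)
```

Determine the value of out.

Step 1: reversed([9, 9, 1, 15, 13]) gives iterator: [13, 15, 1, 9, 9].
Step 2: First next() = 13, second next() = 15.
Step 3: Third next() = 1.
Therefore out = 1.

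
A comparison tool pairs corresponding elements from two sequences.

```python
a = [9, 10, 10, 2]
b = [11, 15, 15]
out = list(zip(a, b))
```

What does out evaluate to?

Step 1: zip stops at shortest (len(a)=4, len(b)=3):
  Index 0: (9, 11)
  Index 1: (10, 15)
  Index 2: (10, 15)
Step 2: Last element of a (2) has no pair, dropped.
Therefore out = [(9, 11), (10, 15), (10, 15)].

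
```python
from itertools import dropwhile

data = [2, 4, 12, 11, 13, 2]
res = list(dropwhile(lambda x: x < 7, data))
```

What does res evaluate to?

Step 1: dropwhile drops elements while < 7:
  2 < 7: dropped
  4 < 7: dropped
  12: kept (dropping stopped)
Step 2: Remaining elements kept regardless of condition.
Therefore res = [12, 11, 13, 2].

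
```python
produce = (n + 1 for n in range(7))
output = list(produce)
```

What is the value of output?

Step 1: For each n in range(7), compute n+1:
  n=0: 0+1 = 1
  n=1: 1+1 = 2
  n=2: 2+1 = 3
  n=3: 3+1 = 4
  n=4: 4+1 = 5
  n=5: 5+1 = 6
  n=6: 6+1 = 7
Therefore output = [1, 2, 3, 4, 5, 6, 7].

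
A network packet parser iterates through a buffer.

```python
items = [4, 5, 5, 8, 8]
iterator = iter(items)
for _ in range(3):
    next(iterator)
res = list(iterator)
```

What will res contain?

Step 1: Create iterator over [4, 5, 5, 8, 8].
Step 2: Advance 3 positions (consuming [4, 5, 5]).
Step 3: list() collects remaining elements: [8, 8].
Therefore res = [8, 8].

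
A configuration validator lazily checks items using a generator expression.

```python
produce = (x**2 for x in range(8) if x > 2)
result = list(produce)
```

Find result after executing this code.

Step 1: For range(8), keep x > 2, then square:
  x=0: 0 <= 2, excluded
  x=1: 1 <= 2, excluded
  x=2: 2 <= 2, excluded
  x=3: 3 > 2, yield 3**2 = 9
  x=4: 4 > 2, yield 4**2 = 16
  x=5: 5 > 2, yield 5**2 = 25
  x=6: 6 > 2, yield 6**2 = 36
  x=7: 7 > 2, yield 7**2 = 49
Therefore result = [9, 16, 25, 36, 49].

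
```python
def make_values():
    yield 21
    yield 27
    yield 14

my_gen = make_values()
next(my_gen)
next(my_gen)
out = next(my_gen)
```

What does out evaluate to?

Step 1: make_values() creates a generator.
Step 2: next(my_gen) yields 21 (consumed and discarded).
Step 3: next(my_gen) yields 27 (consumed and discarded).
Step 4: next(my_gen) yields 14, assigned to out.
Therefore out = 14.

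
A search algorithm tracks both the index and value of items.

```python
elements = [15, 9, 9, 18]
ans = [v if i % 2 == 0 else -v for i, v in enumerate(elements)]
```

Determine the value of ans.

Step 1: For each (i, v), keep v if i is even, negate if odd:
  i=0 (even): keep 15
  i=1 (odd): negate to -9
  i=2 (even): keep 9
  i=3 (odd): negate to -18
Therefore ans = [15, -9, 9, -18].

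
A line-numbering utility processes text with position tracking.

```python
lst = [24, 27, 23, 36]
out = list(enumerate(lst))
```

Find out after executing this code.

Step 1: enumerate pairs each element with its index:
  (0, 24)
  (1, 27)
  (2, 23)
  (3, 36)
Therefore out = [(0, 24), (1, 27), (2, 23), (3, 36)].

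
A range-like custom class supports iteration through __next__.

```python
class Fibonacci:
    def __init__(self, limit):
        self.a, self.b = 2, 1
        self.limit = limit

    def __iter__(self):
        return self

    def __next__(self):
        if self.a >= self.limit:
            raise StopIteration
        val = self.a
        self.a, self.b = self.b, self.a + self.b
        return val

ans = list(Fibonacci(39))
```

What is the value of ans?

Step 1: Fibonacci-like sequence (a=2, b=1) until >= 39:
  Yield 2, then a,b = 1,3
  Yield 1, then a,b = 3,4
  Yield 3, then a,b = 4,7
  Yield 4, then a,b = 7,11
  Yield 7, then a,b = 11,18
  Yield 11, then a,b = 18,29
  Yield 18, then a,b = 29,47
  Yield 29, then a,b = 47,76
Step 2: 47 >= 39, stop.
Therefore ans = [2, 1, 3, 4, 7, 11, 18, 29].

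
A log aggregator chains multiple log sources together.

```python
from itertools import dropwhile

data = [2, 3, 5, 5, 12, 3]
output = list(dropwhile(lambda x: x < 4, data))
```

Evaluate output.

Step 1: dropwhile drops elements while < 4:
  2 < 4: dropped
  3 < 4: dropped
  5: kept (dropping stopped)
Step 2: Remaining elements kept regardless of condition.
Therefore output = [5, 5, 12, 3].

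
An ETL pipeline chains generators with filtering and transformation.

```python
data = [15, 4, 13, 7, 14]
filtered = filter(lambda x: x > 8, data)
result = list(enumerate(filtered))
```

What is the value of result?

Step 1: Filter [15, 4, 13, 7, 14] for > 8: [15, 13, 14].
Step 2: enumerate re-indexes from 0: [(0, 15), (1, 13), (2, 14)].
Therefore result = [(0, 15), (1, 13), (2, 14)].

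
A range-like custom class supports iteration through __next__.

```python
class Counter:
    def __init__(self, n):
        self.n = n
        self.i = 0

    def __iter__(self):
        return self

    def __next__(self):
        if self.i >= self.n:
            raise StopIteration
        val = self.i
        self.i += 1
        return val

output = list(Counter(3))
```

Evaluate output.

Step 1: Counter(3) creates an iterator counting 0 to 2.
Step 2: list() consumes all values: [0, 1, 2].
Therefore output = [0, 1, 2].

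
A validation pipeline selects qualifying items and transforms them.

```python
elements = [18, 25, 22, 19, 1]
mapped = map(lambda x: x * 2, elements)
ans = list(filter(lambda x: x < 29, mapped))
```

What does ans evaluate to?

Step 1: Map x * 2:
  18 -> 36
  25 -> 50
  22 -> 44
  19 -> 38
  1 -> 2
Step 2: Filter for < 29:
  36: removed
  50: removed
  44: removed
  38: removed
  2: kept
Therefore ans = [2].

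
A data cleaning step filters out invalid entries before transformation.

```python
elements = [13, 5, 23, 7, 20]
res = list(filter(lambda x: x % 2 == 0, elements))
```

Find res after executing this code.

Step 1: Filter elements divisible by 2:
  13 % 2 = 1: removed
  5 % 2 = 1: removed
  23 % 2 = 1: removed
  7 % 2 = 1: removed
  20 % 2 = 0: kept
Therefore res = [20].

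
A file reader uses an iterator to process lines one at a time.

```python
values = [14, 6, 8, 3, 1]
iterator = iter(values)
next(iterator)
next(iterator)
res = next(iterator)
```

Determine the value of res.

Step 1: Create iterator over [14, 6, 8, 3, 1].
Step 2: next() consumes 14.
Step 3: next() consumes 6.
Step 4: next() returns 8.
Therefore res = 8.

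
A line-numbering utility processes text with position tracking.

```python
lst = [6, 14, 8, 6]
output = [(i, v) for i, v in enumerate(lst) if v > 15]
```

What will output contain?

Step 1: Filter enumerate([6, 14, 8, 6]) keeping v > 15:
  (0, 6): 6 <= 15, excluded
  (1, 14): 14 <= 15, excluded
  (2, 8): 8 <= 15, excluded
  (3, 6): 6 <= 15, excluded
Therefore output = [].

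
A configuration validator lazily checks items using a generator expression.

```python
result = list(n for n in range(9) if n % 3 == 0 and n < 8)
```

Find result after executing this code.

Step 1: Filter range(9) where n % 3 == 0 and n < 8:
  n=0: both conditions met, included
  n=1: excluded (1 % 3 != 0)
  n=2: excluded (2 % 3 != 0)
  n=3: both conditions met, included
  n=4: excluded (4 % 3 != 0)
  n=5: excluded (5 % 3 != 0)
  n=6: both conditions met, included
  n=7: excluded (7 % 3 != 0)
  n=8: excluded (8 % 3 != 0, 8 >= 8)
Therefore result = [0, 3, 6].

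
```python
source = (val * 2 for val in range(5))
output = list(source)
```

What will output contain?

Step 1: For each val in range(5), compute val*2:
  val=0: 0*2 = 0
  val=1: 1*2 = 2
  val=2: 2*2 = 4
  val=3: 3*2 = 6
  val=4: 4*2 = 8
Therefore output = [0, 2, 4, 6, 8].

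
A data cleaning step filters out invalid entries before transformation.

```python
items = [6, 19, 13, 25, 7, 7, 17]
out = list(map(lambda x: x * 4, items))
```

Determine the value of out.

Step 1: Apply lambda x: x * 4 to each element:
  6 -> 24
  19 -> 76
  13 -> 52
  25 -> 100
  7 -> 28
  7 -> 28
  17 -> 68
Therefore out = [24, 76, 52, 100, 28, 28, 68].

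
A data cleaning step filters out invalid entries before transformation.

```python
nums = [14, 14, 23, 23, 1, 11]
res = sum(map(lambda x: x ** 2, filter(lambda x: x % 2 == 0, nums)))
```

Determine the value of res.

Step 1: Filter even numbers from [14, 14, 23, 23, 1, 11]: [14, 14]
Step 2: Square each: [196, 196]
Step 3: Sum = 392.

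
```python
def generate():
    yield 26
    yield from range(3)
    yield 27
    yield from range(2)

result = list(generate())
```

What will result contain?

Step 1: Trace yields in order:
  yield 26
  yield 0
  yield 1
  yield 2
  yield 27
  yield 0
  yield 1
Therefore result = [26, 0, 1, 2, 27, 0, 1].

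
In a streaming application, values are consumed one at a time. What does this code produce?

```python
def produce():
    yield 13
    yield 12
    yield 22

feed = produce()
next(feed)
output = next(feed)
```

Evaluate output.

Step 1: produce() creates a generator.
Step 2: next(feed) yields 13 (consumed and discarded).
Step 3: next(feed) yields 12, assigned to output.
Therefore output = 12.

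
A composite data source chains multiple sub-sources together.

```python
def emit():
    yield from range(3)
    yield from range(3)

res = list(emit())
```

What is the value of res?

Step 1: Trace yields in order:
  yield 0
  yield 1
  yield 2
  yield 0
  yield 1
  yield 2
Therefore res = [0, 1, 2, 0, 1, 2].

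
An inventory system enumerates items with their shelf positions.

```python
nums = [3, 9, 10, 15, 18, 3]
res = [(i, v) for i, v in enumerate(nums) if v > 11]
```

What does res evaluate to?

Step 1: Filter enumerate([3, 9, 10, 15, 18, 3]) keeping v > 11:
  (0, 3): 3 <= 11, excluded
  (1, 9): 9 <= 11, excluded
  (2, 10): 10 <= 11, excluded
  (3, 15): 15 > 11, included
  (4, 18): 18 > 11, included
  (5, 3): 3 <= 11, excluded
Therefore res = [(3, 15), (4, 18)].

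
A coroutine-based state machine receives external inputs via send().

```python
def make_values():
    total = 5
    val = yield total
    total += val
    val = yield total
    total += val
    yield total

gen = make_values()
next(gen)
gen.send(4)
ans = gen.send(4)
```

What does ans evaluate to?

Step 1: next() -> yield total=5.
Step 2: send(4) -> val=4, total = 5+4 = 9, yield 9.
Step 3: send(4) -> val=4, total = 9+4 = 13, yield 13.
Therefore ans = 13.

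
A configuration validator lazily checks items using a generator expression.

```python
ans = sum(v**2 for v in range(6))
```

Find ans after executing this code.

Step 1: Compute v**2 for each v in range(6):
  v=0: 0**2 = 0
  v=1: 1**2 = 1
  v=2: 2**2 = 4
  v=3: 3**2 = 9
  v=4: 4**2 = 16
  v=5: 5**2 = 25
Step 2: sum = 0 + 1 + 4 + 9 + 16 + 25 = 55.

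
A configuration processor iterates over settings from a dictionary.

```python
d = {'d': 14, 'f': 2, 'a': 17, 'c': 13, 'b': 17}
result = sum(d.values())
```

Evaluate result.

Step 1: d.values() = [14, 2, 17, 13, 17].
Step 2: sum = 63.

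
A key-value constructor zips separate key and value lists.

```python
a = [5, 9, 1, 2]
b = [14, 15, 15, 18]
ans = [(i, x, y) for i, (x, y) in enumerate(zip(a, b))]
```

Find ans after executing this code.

Step 1: enumerate(zip(a, b)) gives index with paired elements:
  i=0: (5, 14)
  i=1: (9, 15)
  i=2: (1, 15)
  i=3: (2, 18)
Therefore ans = [(0, 5, 14), (1, 9, 15), (2, 1, 15), (3, 2, 18)].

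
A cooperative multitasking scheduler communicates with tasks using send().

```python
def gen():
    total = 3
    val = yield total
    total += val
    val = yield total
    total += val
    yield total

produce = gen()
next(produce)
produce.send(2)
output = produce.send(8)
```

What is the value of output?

Step 1: next() -> yield total=3.
Step 2: send(2) -> val=2, total = 3+2 = 5, yield 5.
Step 3: send(8) -> val=8, total = 5+8 = 13, yield 13.
Therefore output = 13.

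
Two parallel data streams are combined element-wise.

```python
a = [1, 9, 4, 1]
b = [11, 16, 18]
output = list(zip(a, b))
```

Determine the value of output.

Step 1: zip stops at shortest (len(a)=4, len(b)=3):
  Index 0: (1, 11)
  Index 1: (9, 16)
  Index 2: (4, 18)
Step 2: Last element of a (1) has no pair, dropped.
Therefore output = [(1, 11), (9, 16), (4, 18)].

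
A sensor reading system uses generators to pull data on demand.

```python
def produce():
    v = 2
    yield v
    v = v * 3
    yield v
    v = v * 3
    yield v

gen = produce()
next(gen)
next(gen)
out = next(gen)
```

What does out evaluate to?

Step 1: Trace through generator execution:
  Yield 1: v starts at 2, yield 2
  Yield 2: v = 2 * 3 = 6, yield 6
  Yield 3: v = 6 * 3 = 18, yield 18
Step 2: First next() gets 2, second next() gets the second value, third next() yields 18.
Therefore out = 18.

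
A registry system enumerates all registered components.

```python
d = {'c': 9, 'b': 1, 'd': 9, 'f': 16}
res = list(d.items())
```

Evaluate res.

Step 1: d.items() returns (key, value) pairs in insertion order.
Therefore res = [('c', 9), ('b', 1), ('d', 9), ('f', 16)].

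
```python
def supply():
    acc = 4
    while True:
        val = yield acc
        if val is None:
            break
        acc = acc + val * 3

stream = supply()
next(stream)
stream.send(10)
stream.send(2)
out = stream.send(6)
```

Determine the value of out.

Step 1: next() -> yield acc=4.
Step 2: send(10) -> val=10, acc = 4 + 10*3 = 34, yield 34.
Step 3: send(2) -> val=2, acc = 34 + 2*3 = 40, yield 40.
Step 4: send(6) -> val=6, acc = 40 + 6*3 = 58, yield 58.
Therefore out = 58.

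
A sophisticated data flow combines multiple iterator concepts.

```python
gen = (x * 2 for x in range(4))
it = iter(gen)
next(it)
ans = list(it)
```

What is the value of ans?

Step 1: Generator produces [0, 2, 4, 6].
Step 2: next(it) consumes first element (0).
Step 3: list(it) collects remaining: [2, 4, 6].
Therefore ans = [2, 4, 6].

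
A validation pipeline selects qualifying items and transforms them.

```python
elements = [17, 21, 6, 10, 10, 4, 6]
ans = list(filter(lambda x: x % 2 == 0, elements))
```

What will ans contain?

Step 1: Filter elements divisible by 2:
  17 % 2 = 1: removed
  21 % 2 = 1: removed
  6 % 2 = 0: kept
  10 % 2 = 0: kept
  10 % 2 = 0: kept
  4 % 2 = 0: kept
  6 % 2 = 0: kept
Therefore ans = [6, 10, 10, 4, 6].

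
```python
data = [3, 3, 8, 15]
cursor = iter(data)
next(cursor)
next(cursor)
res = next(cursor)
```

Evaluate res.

Step 1: Create iterator over [3, 3, 8, 15].
Step 2: next() consumes 3.
Step 3: next() consumes 3.
Step 4: next() returns 8.
Therefore res = 8.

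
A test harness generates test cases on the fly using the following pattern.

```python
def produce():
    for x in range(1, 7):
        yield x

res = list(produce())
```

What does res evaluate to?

Step 1: The generator yields each value from range(1, 7).
Step 2: list() consumes all yields: [1, 2, 3, 4, 5, 6].
Therefore res = [1, 2, 3, 4, 5, 6].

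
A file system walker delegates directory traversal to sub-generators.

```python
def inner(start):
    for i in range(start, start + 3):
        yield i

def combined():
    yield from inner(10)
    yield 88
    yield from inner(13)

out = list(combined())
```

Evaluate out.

Step 1: combined() delegates to inner(10):
  yield 10
  yield 11
  yield 12
Step 2: yield 88
Step 3: Delegates to inner(13):
  yield 13
  yield 14
  yield 15
Therefore out = [10, 11, 12, 88, 13, 14, 15].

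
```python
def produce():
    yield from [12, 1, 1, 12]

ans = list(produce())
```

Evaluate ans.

Step 1: yield from delegates to the iterable, yielding each element.
Step 2: Collected values: [12, 1, 1, 12].
Therefore ans = [12, 1, 1, 12].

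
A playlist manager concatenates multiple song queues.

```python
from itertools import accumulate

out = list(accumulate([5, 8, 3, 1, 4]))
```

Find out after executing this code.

Step 1: accumulate computes running sums:
  + 5 = 5
  + 8 = 13
  + 3 = 16
  + 1 = 17
  + 4 = 21
Therefore out = [5, 13, 16, 17, 21].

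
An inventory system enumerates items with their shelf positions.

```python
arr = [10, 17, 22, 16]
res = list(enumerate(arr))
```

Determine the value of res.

Step 1: enumerate pairs each element with its index:
  (0, 10)
  (1, 17)
  (2, 22)
  (3, 16)
Therefore res = [(0, 10), (1, 17), (2, 22), (3, 16)].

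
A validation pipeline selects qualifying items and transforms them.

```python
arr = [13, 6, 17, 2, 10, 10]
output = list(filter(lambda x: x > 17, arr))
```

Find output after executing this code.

Step 1: Filter elements > 17:
  13: removed
  6: removed
  17: removed
  2: removed
  10: removed
  10: removed
Therefore output = [].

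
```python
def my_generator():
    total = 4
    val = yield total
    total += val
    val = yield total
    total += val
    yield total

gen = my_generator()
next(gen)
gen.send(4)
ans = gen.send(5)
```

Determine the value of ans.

Step 1: next() -> yield total=4.
Step 2: send(4) -> val=4, total = 4+4 = 8, yield 8.
Step 3: send(5) -> val=5, total = 8+5 = 13, yield 13.
Therefore ans = 13.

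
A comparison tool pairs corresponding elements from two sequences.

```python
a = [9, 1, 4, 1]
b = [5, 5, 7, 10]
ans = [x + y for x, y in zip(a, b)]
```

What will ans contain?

Step 1: Add corresponding elements:
  9 + 5 = 14
  1 + 5 = 6
  4 + 7 = 11
  1 + 10 = 11
Therefore ans = [14, 6, 11, 11].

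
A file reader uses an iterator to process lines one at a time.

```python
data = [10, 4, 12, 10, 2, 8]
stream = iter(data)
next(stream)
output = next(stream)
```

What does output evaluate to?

Step 1: Create iterator over [10, 4, 12, 10, 2, 8].
Step 2: next() consumes 10.
Step 3: next() returns 4.
Therefore output = 4.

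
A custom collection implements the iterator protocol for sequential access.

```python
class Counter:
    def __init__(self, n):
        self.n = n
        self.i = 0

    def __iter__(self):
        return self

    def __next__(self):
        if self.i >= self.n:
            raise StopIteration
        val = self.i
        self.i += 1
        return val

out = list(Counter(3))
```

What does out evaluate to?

Step 1: Counter(3) creates an iterator counting 0 to 2.
Step 2: list() consumes all values: [0, 1, 2].
Therefore out = [0, 1, 2].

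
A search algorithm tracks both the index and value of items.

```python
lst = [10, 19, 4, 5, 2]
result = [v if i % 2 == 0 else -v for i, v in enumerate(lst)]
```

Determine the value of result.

Step 1: For each (i, v), keep v if i is even, negate if odd:
  i=0 (even): keep 10
  i=1 (odd): negate to -19
  i=2 (even): keep 4
  i=3 (odd): negate to -5
  i=4 (even): keep 2
Therefore result = [10, -19, 4, -5, 2].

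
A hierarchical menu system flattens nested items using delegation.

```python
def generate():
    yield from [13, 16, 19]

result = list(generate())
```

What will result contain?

Step 1: yield from delegates to the iterable, yielding each element.
Step 2: Collected values: [13, 16, 19].
Therefore result = [13, 16, 19].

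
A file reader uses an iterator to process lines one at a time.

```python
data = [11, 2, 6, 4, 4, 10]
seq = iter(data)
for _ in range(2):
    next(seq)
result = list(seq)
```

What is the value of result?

Step 1: Create iterator over [11, 2, 6, 4, 4, 10].
Step 2: Advance 2 positions (consuming [11, 2]).
Step 3: list() collects remaining elements: [6, 4, 4, 10].
Therefore result = [6, 4, 4, 10].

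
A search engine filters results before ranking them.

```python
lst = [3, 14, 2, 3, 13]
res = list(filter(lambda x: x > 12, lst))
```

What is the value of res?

Step 1: Filter elements > 12:
  3: removed
  14: kept
  2: removed
  3: removed
  13: kept
Therefore res = [14, 13].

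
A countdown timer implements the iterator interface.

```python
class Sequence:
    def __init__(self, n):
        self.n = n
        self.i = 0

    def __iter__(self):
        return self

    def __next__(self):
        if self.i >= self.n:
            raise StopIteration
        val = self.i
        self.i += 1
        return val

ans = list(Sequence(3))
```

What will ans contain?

Step 1: Sequence(3) creates an iterator counting 0 to 2.
Step 2: list() consumes all values: [0, 1, 2].
Therefore ans = [0, 1, 2].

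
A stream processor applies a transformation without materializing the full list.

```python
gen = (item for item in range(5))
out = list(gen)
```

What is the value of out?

Step 1: Generator expression iterates range(5): [0, 1, 2, 3, 4].
Step 2: list() collects all values.
Therefore out = [0, 1, 2, 3, 4].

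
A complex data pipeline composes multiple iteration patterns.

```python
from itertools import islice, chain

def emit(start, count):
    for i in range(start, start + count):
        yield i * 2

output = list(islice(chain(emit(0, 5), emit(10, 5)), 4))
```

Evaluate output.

Step 1: emit(0, 5) yields [0, 2, 4, 6, 8].
Step 2: emit(10, 5) yields [20, 22, 24, 26, 28].
Step 3: chain concatenates: [0, 2, 4, 6, 8, 20, 22, 24, 26, 28].
Step 4: islice takes first 4: [0, 2, 4, 6].
Therefore output = [0, 2, 4, 6].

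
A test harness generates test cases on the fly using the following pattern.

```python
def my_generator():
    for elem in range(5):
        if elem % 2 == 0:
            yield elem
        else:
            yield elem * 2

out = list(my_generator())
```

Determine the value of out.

Step 1: For each elem in range(5), yield elem if even, else elem*2:
  elem=0 (even): yield 0
  elem=1 (odd): yield 1*2 = 2
  elem=2 (even): yield 2
  elem=3 (odd): yield 3*2 = 6
  elem=4 (even): yield 4
Therefore out = [0, 2, 2, 6, 4].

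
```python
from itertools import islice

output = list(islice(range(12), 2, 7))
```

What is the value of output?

Step 1: islice(range(12), 2, 7) takes elements at indices [2, 7).
Step 2: Elements: [2, 3, 4, 5, 6].
Therefore output = [2, 3, 4, 5, 6].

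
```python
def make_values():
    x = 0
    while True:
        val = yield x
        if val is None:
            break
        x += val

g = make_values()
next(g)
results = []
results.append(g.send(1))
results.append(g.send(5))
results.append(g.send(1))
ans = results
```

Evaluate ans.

Step 1: next(g) -> yield 0.
Step 2: send(1) -> x = 1, yield 1.
Step 3: send(5) -> x = 6, yield 6.
Step 4: send(1) -> x = 7, yield 7.
Therefore ans = [1, 6, 7].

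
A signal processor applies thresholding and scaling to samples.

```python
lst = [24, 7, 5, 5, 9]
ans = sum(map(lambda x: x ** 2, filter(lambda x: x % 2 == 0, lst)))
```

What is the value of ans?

Step 1: Filter even numbers from [24, 7, 5, 5, 9]: [24]
Step 2: Square each: [576]
Step 3: Sum = 576.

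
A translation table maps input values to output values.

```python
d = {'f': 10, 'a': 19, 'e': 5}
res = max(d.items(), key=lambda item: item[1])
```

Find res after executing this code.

Step 1: Find item with maximum value:
  ('f', 10)
  ('a', 19)
  ('e', 5)
Step 2: Maximum value is 19 at key 'a'.
Therefore res = ('a', 19).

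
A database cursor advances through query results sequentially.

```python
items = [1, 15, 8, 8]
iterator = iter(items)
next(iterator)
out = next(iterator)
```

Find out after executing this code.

Step 1: Create iterator over [1, 15, 8, 8].
Step 2: next() consumes 1.
Step 3: next() returns 15.
Therefore out = 15.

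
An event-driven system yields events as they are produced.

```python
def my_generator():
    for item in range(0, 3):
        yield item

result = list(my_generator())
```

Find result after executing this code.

Step 1: The generator yields each value from range(0, 3).
Step 2: list() consumes all yields: [0, 1, 2].
Therefore result = [0, 1, 2].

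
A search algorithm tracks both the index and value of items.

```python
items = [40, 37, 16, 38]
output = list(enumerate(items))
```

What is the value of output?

Step 1: enumerate pairs each element with its index:
  (0, 40)
  (1, 37)
  (2, 16)
  (3, 38)
Therefore output = [(0, 40), (1, 37), (2, 16), (3, 38)].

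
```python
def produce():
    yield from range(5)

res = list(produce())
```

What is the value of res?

Step 1: yield from delegates to the iterable, yielding each element.
Step 2: Collected values: [0, 1, 2, 3, 4].
Therefore res = [0, 1, 2, 3, 4].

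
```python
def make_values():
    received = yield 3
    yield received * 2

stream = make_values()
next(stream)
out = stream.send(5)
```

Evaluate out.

Step 1: next(stream) advances to first yield, producing 3.
Step 2: send(5) resumes, received = 5.
Step 3: yield received * 2 = 5 * 2 = 10.
Therefore out = 10.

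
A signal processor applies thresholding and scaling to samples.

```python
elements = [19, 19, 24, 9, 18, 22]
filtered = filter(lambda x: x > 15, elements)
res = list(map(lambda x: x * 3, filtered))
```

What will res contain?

Step 1: Filter elements for elements > 15:
  19: kept
  19: kept
  24: kept
  9: removed
  18: kept
  22: kept
Step 2: Map x * 3 on filtered [19, 19, 24, 18, 22]:
  19 -> 57
  19 -> 57
  24 -> 72
  18 -> 54
  22 -> 66
Therefore res = [57, 57, 72, 54, 66].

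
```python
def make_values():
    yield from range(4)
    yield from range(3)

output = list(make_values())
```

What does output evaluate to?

Step 1: Trace yields in order:
  yield 0
  yield 1
  yield 2
  yield 3
  yield 0
  yield 1
  yield 2
Therefore output = [0, 1, 2, 3, 0, 1, 2].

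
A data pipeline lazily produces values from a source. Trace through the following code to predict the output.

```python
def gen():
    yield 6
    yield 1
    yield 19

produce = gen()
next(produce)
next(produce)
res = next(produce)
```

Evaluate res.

Step 1: gen() creates a generator.
Step 2: next(produce) yields 6 (consumed and discarded).
Step 3: next(produce) yields 1 (consumed and discarded).
Step 4: next(produce) yields 19, assigned to res.
Therefore res = 19.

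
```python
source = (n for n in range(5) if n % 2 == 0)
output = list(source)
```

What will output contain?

Step 1: Filter range(5) keeping only even values:
  n=0: even, included
  n=1: odd, excluded
  n=2: even, included
  n=3: odd, excluded
  n=4: even, included
Therefore output = [0, 2, 4].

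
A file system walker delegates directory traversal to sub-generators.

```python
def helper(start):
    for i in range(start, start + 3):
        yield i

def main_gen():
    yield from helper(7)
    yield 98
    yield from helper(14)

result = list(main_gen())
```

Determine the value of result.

Step 1: main_gen() delegates to helper(7):
  yield 7
  yield 8
  yield 9
Step 2: yield 98
Step 3: Delegates to helper(14):
  yield 14
  yield 15
  yield 16
Therefore result = [7, 8, 9, 98, 14, 15, 16].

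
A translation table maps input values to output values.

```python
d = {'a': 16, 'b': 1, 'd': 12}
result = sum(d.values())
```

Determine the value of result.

Step 1: d.values() = [16, 1, 12].
Step 2: sum = 29.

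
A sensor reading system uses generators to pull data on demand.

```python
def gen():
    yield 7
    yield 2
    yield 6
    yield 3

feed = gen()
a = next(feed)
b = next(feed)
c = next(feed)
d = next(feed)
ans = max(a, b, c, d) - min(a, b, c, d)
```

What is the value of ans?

Step 1: Create generator and consume all values:
  a = next(feed) = 7
  b = next(feed) = 2
  c = next(feed) = 6
  d = next(feed) = 3
Step 2: max = 7, min = 2, ans = 7 - 2 = 5.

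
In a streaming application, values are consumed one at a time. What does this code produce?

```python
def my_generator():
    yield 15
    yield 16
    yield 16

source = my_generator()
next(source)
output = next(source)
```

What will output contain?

Step 1: my_generator() creates a generator.
Step 2: next(source) yields 15 (consumed and discarded).
Step 3: next(source) yields 16, assigned to output.
Therefore output = 16.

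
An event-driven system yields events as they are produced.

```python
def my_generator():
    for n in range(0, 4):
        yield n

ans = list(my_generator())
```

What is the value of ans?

Step 1: The generator yields each value from range(0, 4).
Step 2: list() consumes all yields: [0, 1, 2, 3].
Therefore ans = [0, 1, 2, 3].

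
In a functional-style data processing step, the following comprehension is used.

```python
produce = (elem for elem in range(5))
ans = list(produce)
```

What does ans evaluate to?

Step 1: Generator expression iterates range(5): [0, 1, 2, 3, 4].
Step 2: list() collects all values.
Therefore ans = [0, 1, 2, 3, 4].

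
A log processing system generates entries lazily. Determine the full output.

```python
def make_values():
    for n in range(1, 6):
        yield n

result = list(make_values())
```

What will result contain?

Step 1: The generator yields each value from range(1, 6).
Step 2: list() consumes all yields: [1, 2, 3, 4, 5].
Therefore result = [1, 2, 3, 4, 5].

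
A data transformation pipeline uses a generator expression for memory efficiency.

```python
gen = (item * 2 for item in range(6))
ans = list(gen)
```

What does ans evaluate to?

Step 1: For each item in range(6), compute item*2:
  item=0: 0*2 = 0
  item=1: 1*2 = 2
  item=2: 2*2 = 4
  item=3: 3*2 = 6
  item=4: 4*2 = 8
  item=5: 5*2 = 10
Therefore ans = [0, 2, 4, 6, 8, 10].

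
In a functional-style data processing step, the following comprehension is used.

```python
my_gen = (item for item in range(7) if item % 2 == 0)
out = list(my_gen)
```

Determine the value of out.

Step 1: Filter range(7) keeping only even values:
  item=0: even, included
  item=1: odd, excluded
  item=2: even, included
  item=3: odd, excluded
  item=4: even, included
  item=5: odd, excluded
  item=6: even, included
Therefore out = [0, 2, 4, 6].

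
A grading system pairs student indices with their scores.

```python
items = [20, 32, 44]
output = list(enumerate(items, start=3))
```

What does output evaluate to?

Step 1: enumerate with start=3:
  (3, 20)
  (4, 32)
  (5, 44)
Therefore output = [(3, 20), (4, 32), (5, 44)].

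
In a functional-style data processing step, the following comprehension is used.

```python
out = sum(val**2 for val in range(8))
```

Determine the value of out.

Step 1: Compute val**2 for each val in range(8):
  val=0: 0**2 = 0
  val=1: 1**2 = 1
  val=2: 2**2 = 4
  val=3: 3**2 = 9
  val=4: 4**2 = 16
  val=5: 5**2 = 25
  val=6: 6**2 = 36
  val=7: 7**2 = 49
Step 2: sum = 0 + 1 + 4 + 9 + 16 + 25 + 36 + 49 = 140.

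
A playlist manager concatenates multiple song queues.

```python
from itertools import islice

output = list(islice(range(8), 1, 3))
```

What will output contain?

Step 1: islice(range(8), 1, 3) takes elements at indices [1, 3).
Step 2: Elements: [1, 2].
Therefore output = [1, 2].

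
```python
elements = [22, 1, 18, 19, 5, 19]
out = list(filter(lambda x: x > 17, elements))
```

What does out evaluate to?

Step 1: Filter elements > 17:
  22: kept
  1: removed
  18: kept
  19: kept
  5: removed
  19: kept
Therefore out = [22, 18, 19, 19].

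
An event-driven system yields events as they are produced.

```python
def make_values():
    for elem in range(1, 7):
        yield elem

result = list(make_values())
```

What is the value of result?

Step 1: The generator yields each value from range(1, 7).
Step 2: list() consumes all yields: [1, 2, 3, 4, 5, 6].
Therefore result = [1, 2, 3, 4, 5, 6].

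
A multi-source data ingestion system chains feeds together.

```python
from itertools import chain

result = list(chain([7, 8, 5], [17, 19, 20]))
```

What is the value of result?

Step 1: chain() concatenates iterables: [7, 8, 5] + [17, 19, 20].
Therefore result = [7, 8, 5, 17, 19, 20].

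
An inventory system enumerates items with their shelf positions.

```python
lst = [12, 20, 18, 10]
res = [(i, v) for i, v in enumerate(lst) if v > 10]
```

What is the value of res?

Step 1: Filter enumerate([12, 20, 18, 10]) keeping v > 10:
  (0, 12): 12 > 10, included
  (1, 20): 20 > 10, included
  (2, 18): 18 > 10, included
  (3, 10): 10 <= 10, excluded
Therefore res = [(0, 12), (1, 20), (2, 18)].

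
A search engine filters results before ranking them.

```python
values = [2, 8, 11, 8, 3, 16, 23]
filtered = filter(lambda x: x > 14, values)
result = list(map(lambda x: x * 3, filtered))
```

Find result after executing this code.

Step 1: Filter values for elements > 14:
  2: removed
  8: removed
  11: removed
  8: removed
  3: removed
  16: kept
  23: kept
Step 2: Map x * 3 on filtered [16, 23]:
  16 -> 48
  23 -> 69
Therefore result = [48, 69].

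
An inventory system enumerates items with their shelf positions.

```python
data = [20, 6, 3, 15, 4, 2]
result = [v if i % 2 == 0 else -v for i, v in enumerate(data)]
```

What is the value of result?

Step 1: For each (i, v), keep v if i is even, negate if odd:
  i=0 (even): keep 20
  i=1 (odd): negate to -6
  i=2 (even): keep 3
  i=3 (odd): negate to -15
  i=4 (even): keep 4
  i=5 (odd): negate to -2
Therefore result = [20, -6, 3, -15, 4, -2].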